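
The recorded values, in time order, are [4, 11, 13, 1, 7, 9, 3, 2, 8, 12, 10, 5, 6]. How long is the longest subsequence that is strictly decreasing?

4

Let dp[i] be the longest strictly decreasing subsequence ending at i:
i:      1  2  3  4  5  6  7  8  9 10 11 12 13
a[i]:   4 11 13  1  7  9  3  2  8 12 10  5  6
dp:     1  1  1  2  2  2  3  4  3  2  3  4  4
Maximum is 4.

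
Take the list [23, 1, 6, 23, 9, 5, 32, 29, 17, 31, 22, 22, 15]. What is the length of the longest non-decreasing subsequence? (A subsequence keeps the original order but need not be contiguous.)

6

Track the smallest tail for each achievable length (allowing ties):
23 → extends → [23]
1 → replaces 23 → [1]
6 → extends → [1, 6]
23 → extends → [1, 6, 23]
9 → replaces 23 → [1, 6, 9]
5 → replaces 6 → [1, 5, 9]
32 → extends → [1, 5, 9, 32]
29 → replaces 32 → [1, 5, 9, 29]
17 → replaces 29 → [1, 5, 9, 17]
31 → extends → [1, 5, 9, 17, 31]
22 → replaces 31 → [1, 5, 9, 17, 22]
22 → extends → [1, 5, 9, 17, 22, 22]
15 → replaces 17 → [1, 5, 9, 15, 22, 22]
Six tails, so the longest non-decreasing subsequence has length 6 (e.g. 1, 6, 9, 17, 22, 22).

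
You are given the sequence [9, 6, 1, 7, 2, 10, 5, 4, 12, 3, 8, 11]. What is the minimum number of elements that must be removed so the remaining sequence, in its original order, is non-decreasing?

Fewest deletions = n − (longest non-decreasing subsequence).
i:      1  2  3  4  5  6  7  8  9 10 11 12
a[i]:   9  6  1  7  2 10  5  4 12  3  8 11
dp:     1  1  1  2  2  3  3  3  4  3  4  5
max dp = 5, so deletions = 12 − 5 = 7.

7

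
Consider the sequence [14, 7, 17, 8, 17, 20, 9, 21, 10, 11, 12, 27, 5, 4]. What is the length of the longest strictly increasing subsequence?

Track the smallest tail for each achievable length (strict):
14 → extends → [14]
7 → replaces 14 → [7]
17 → extends → [7, 17]
8 → replaces 17 → [7, 8]
17 → extends → [7, 8, 17]
20 → extends → [7, 8, 17, 20]
9 → replaces 17 → [7, 8, 9, 20]
21 → extends → [7, 8, 9, 20, 21]
10 → replaces 20 → [7, 8, 9, 10, 21]
11 → replaces 21 → [7, 8, 9, 10, 11]
12 → extends → [7, 8, 9, 10, 11, 12]
27 → extends → [7, 8, 9, 10, 11, 12, 27]
5 → replaces 7 → [5, 8, 9, 10, 11, 12, 27]
4 → replaces 5 → [4, 8, 9, 10, 11, 12, 27]
Seven tails, so the longest strictly increasing subsequence has length 7 (e.g. 7, 8, 9, 10, 11, 12, 27).

7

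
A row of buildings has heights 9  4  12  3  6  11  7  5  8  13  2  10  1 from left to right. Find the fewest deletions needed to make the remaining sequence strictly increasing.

Fewest deletions = n − (longest strictly increasing subsequence).
i:      1  2  3  4  5  6  7  8  9 10 11 12 13
a[i]:   9  4 12  3  6 11  7  5  8 13  2 10  1
dp:     1  1  2  1  2  3  3  2  4  5  1  5  1
max dp = 5, so deletions = 13 − 5 = 8.

8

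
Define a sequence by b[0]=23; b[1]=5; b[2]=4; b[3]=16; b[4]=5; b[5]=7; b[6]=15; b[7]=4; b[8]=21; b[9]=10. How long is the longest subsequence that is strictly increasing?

Track the smallest tail for each achievable length (strict):
23 → extends → [23]
5 → replaces 23 → [5]
4 → replaces 5 → [4]
16 → extends → [4, 16]
5 → replaces 16 → [4, 5]
7 → extends → [4, 5, 7]
15 → extends → [4, 5, 7, 15]
4 → already a tail → [4, 5, 7, 15]
21 → extends → [4, 5, 7, 15, 21]
10 → replaces 15 → [4, 5, 7, 10, 21]
Five tails, so the longest strictly increasing subsequence has length 5 (e.g. 4, 5, 7, 15, 21).

5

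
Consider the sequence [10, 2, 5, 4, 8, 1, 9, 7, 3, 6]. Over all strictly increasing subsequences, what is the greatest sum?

24

Let S[i] be the best sum of a strictly increasing subsequence ending at i:
i:      1  2  3  4  5  6  7  8  9 10
a[i]:  10  2  5  4  8  1  9  7  3  6
S:     10  2  7  6 15  1 24 14  5 13
Maximum is 24 (e.g. 2 + 5 + 8 + 9).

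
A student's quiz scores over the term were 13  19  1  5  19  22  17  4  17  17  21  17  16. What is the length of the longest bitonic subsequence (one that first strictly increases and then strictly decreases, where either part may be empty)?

inc[i] = longest strictly increasing subsequence ending at i; dec[i] = longest strictly decreasing subsequence starting at i:
i:      1  2  3  4  5  6  7  8  9 10 11 12 13
a[i]:  13 19  1  5 19 22 17  4 17 17 21 17 16
inc:    1  2  1  2  3  4  3  2  3  3  4  3  3
dec:    3  3  1  2  3  4  2  1  2  2  3  2  1
Best peak at i=6 (value 22): inc=4, dec=4, length 4+4−1 = 7.

7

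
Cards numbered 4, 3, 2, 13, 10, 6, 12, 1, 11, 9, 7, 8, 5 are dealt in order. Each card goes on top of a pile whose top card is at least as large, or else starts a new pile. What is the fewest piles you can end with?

Place each on the leftmost legal pile:
4 → new pile 1 (tops now [4])
3 → pile 1 (tops now [3])
2 → pile 1 (tops now [2])
13 → new pile 2 (tops now [2, 13])
10 → pile 2 (tops now [2, 10])
6 → pile 2 (tops now [2, 6])
12 → new pile 3 (tops now [2, 6, 12])
1 → pile 1 (tops now [1, 6, 12])
11 → pile 3 (tops now [1, 6, 11])
9 → pile 3 (tops now [1, 6, 9])
7 → pile 3 (tops now [1, 6, 7])
8 → new pile 4 (tops now [1, 6, 7, 8])
5 → pile 2 (tops now [1, 5, 7, 8])
Four piles.

4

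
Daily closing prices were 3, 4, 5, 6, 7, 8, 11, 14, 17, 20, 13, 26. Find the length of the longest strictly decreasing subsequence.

2

Let dp[i] be the longest strictly decreasing subsequence ending at i:
i:      1  2  3  4  5  6  7  8  9 10 11 12
a[i]:   3  4  5  6  7  8 11 14 17 20 13 26
dp:     1  1  1  1  1  1  1  1  1  1  2  1
Maximum is 2.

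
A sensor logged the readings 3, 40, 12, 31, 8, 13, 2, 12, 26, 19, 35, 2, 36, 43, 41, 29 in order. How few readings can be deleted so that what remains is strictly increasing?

Fewest deletions = n − (longest strictly increasing subsequence).
Patience tails:
3 → extends → [3]
40 → extends → [3, 40]
12 → replaces 40 → [3, 12]
31 → extends → [3, 12, 31]
8 → replaces 12 → [3, 8, 31]
13 → replaces 31 → [3, 8, 13]
2 → replaces 3 → [2, 8, 13]
12 → replaces 13 → [2, 8, 12]
26 → extends → [2, 8, 12, 26]
19 → replaces 26 → [2, 8, 12, 19]
35 → extends → [2, 8, 12, 19, 35]
2 → already a tail → [2, 8, 12, 19, 35]
36 → extends → [2, 8, 12, 19, 35, 36]
43 → extends → [2, 8, 12, 19, 35, 36, 43]
41 → replaces 43 → [2, 8, 12, 19, 35, 36, 41]
29 → replaces 35 → [2, 8, 12, 19, 29, 36, 41]
Longest strictly increasing subsequence has length 7, so deletions = 16 − 7 = 9.

9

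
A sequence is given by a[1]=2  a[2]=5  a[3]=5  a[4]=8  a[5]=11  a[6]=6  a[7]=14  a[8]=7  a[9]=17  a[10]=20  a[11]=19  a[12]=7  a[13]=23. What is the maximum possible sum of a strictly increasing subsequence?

Let S[i] be the best sum of a strictly increasing subsequence ending at i:
i:       1   2   3   4   5   6   7   8   9  10  11  12  13
a[i]:    2   5   5   8  11   6  14   7  17  20  19   7  23
S:       2   7   7  15  26  13  40  20  57  77  76  20 100
Maximum is 100 (e.g. 2 + 5 + 8 + 11 + 14 + 17 + 20 + 23).

100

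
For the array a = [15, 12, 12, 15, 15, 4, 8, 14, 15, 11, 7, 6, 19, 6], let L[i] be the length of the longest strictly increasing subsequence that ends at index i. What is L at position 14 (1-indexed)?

2

dp[i] = 1 + max{dp[j] : j<i, a[j]<a[i]} (or 1 if no such j):
i:      1  2  3  4  5  6  7  8  9 10 11 12 13 14
a[i]:  15 12 12 15 15  4  8 14 15 11  7  6 19  6
dp:     1  1  1  2  2  1  2  3  4  3  2  2  5  2
At index 14 the value is 2.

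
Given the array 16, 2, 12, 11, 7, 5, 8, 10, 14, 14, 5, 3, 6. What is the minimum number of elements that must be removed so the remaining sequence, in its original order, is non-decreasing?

Fewest deletions = n − (longest non-decreasing subsequence).
i:      1  2  3  4  5  6  7  8  9 10 11 12 13
a[i]:  16  2 12 11  7  5  8 10 14 14  5  3  6
dp:     1  1  2  2  2  2  3  4  5  6  3  2  4
max dp = 6, so deletions = 13 − 6 = 7.

7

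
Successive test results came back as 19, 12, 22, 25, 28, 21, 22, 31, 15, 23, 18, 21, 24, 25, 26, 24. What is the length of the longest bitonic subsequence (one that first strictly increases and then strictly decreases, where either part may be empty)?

inc[i] = longest strictly increasing subsequence ending at i; dec[i] = longest strictly decreasing subsequence starting at i:
i:      1  2  3  4  5  6  7  8  9 10 11 12 13 14 15 16
a[i]:  19 12 22 25 28 21 22 31 15 23 18 21 24 25 26 24
inc:    1  1  2  3  4  2  3  5  2  4  3  4  5  6  7  5
dec:    2  1  3  3  3  2  2  3  1  2  1  1  1  2  2  1
Best peak at i=15 (value 26): inc=7, dec=2, length 7+2−1 = 8.

8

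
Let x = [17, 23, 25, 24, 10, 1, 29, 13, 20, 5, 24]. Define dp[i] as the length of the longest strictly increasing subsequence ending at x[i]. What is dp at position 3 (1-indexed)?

dp[i] = 1 + max{dp[j] : j<i, x[j]<x[i]} (or 1 if no such j):
i:      1  2  3  4  5  6  7  8  9 10 11
x[i]:  17 23 25 24 10  1 29 13 20  5 24
dp:     1  2  3  3  1  1  4  2  3  2  4
At index 3 the value is 3.

3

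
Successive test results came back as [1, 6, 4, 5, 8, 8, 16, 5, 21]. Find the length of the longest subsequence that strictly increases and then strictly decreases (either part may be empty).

inc[i] = longest strictly increasing subsequence ending at i; dec[i] = longest strictly decreasing subsequence starting at i:
i:      1  2  3  4  5  6  7  8  9
a[i]:   1  6  4  5  8  8 16  5 21
inc:    1  2  2  3  4  4  5  3  6
dec:    1  2  1  1  2  2  2  1  1
Best peak at i=7 (value 16): inc=5, dec=2, length 5+2−1 = 6.

6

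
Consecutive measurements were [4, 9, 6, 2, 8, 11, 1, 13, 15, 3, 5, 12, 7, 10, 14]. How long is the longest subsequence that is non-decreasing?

6

Track the smallest tail for each achievable length (allowing ties):
4 → extends → [4]
9 → extends → [4, 9]
6 → replaces 9 → [4, 6]
2 → replaces 4 → [2, 6]
8 → extends → [2, 6, 8]
11 → extends → [2, 6, 8, 11]
1 → replaces 2 → [1, 6, 8, 11]
13 → extends → [1, 6, 8, 11, 13]
15 → extends → [1, 6, 8, 11, 13, 15]
3 → replaces 6 → [1, 3, 8, 11, 13, 15]
5 → replaces 8 → [1, 3, 5, 11, 13, 15]
12 → replaces 13 → [1, 3, 5, 11, 12, 15]
7 → replaces 11 → [1, 3, 5, 7, 12, 15]
10 → replaces 12 → [1, 3, 5, 7, 10, 15]
14 → replaces 15 → [1, 3, 5, 7, 10, 14]
Six tails, so the longest non-decreasing subsequence has length 6 (e.g. 4, 6, 8, 11, 13, 15).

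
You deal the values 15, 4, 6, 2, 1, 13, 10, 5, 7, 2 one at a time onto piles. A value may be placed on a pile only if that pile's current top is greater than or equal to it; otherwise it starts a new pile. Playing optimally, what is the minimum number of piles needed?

3

Place each on the leftmost legal pile:
15 → new pile 1 (tops now [15])
4 → pile 1 (tops now [4])
6 → new pile 2 (tops now [4, 6])
2 → pile 1 (tops now [2, 6])
1 → pile 1 (tops now [1, 6])
13 → new pile 3 (tops now [1, 6, 13])
10 → pile 3 (tops now [1, 6, 10])
5 → pile 2 (tops now [1, 5, 10])
7 → pile 3 (tops now [1, 5, 7])
2 → pile 2 (tops now [1, 2, 7])
Three piles.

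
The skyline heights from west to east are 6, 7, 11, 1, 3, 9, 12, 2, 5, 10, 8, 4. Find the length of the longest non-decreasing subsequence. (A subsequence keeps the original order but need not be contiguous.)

Let dp[i] be the length of the longest such subsequence ending at index i:
i:      1  2  3  4  5  6  7  8  9 10 11 12
a[i]:   6  7 11  1  3  9 12  2  5 10  8  4
dp:     1  2  3  1  2  3  4  2  3  4  4  3
Maximum dp value is 4.

4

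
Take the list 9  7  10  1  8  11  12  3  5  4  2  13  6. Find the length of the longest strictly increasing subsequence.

Track the smallest tail for each achievable length (strict):
9 → extends → [9]
7 → replaces 9 → [7]
10 → extends → [7, 10]
1 → replaces 7 → [1, 10]
8 → replaces 10 → [1, 8]
11 → extends → [1, 8, 11]
12 → extends → [1, 8, 11, 12]
3 → replaces 8 → [1, 3, 11, 12]
5 → replaces 11 → [1, 3, 5, 12]
4 → replaces 5 → [1, 3, 4, 12]
2 → replaces 3 → [1, 2, 4, 12]
13 → extends → [1, 2, 4, 12, 13]
6 → replaces 12 → [1, 2, 4, 6, 13]
Five tails, so the longest strictly increasing subsequence has length 5 (e.g. 9, 10, 11, 12, 13).

5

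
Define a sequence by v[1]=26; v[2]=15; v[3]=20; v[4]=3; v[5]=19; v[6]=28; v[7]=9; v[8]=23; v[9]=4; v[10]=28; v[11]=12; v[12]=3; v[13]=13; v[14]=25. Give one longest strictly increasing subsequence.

3, 9, 12, 13, 25

Patience tails give the LIS length; then backtrack through the dp parents:
26 → extends → [26]
15 → replaces 26 → [15]
20 → extends → [15, 20]
3 → replaces 15 → [3, 20]
19 → replaces 20 → [3, 19]
28 → extends → [3, 19, 28]
9 → replaces 19 → [3, 9, 28]
23 → replaces 28 → [3, 9, 23]
4 → replaces 9 → [3, 4, 23]
28 → extends → [3, 4, 23, 28]
12 → replaces 23 → [3, 4, 12, 28]
3 → already a tail → [3, 4, 12, 28]
13 → replaces 28 → [3, 4, 12, 13]
25 → extends → [3, 4, 12, 13, 25]
Length 5; one witness is 3, 9, 12, 13, 25.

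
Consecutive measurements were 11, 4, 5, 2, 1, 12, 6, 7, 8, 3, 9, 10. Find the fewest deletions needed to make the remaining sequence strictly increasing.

5

Fewest deletions = n − (longest strictly increasing subsequence).
Patience tails:
11 → extends → [11]
4 → replaces 11 → [4]
5 → extends → [4, 5]
2 → replaces 4 → [2, 5]
1 → replaces 2 → [1, 5]
12 → extends → [1, 5, 12]
6 → replaces 12 → [1, 5, 6]
7 → extends → [1, 5, 6, 7]
8 → extends → [1, 5, 6, 7, 8]
3 → replaces 5 → [1, 3, 6, 7, 8]
9 → extends → [1, 3, 6, 7, 8, 9]
10 → extends → [1, 3, 6, 7, 8, 9, 10]
Longest strictly increasing subsequence has length 7, so deletions = 12 − 7 = 5.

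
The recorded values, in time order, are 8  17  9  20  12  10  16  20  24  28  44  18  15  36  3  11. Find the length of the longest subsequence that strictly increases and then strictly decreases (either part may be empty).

inc[i] = longest strictly increasing subsequence ending at i; dec[i] = longest strictly decreasing subsequence starting at i:
i:      1  2  3  4  5  6  7  8  9 10 11 12 13 14 15 16
a[i]:   8 17  9 20 12 10 16 20 24 28 44 18 15 36  3 11
inc:    1  2  2  3  3  3  4  5  6  7  8  5  4  8  1  4
dec:    2  4  2  4  3  2  3  4  4  4  4  3  2  2  1  1
Best peak at i=11 (value 44): inc=8, dec=4, length 8+4−1 = 11.

11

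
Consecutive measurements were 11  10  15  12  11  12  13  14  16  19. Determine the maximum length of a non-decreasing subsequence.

Track the smallest tail for each achievable length (allowing ties):
11 → extends → [11]
10 → replaces 11 → [10]
15 → extends → [10, 15]
12 → replaces 15 → [10, 12]
11 → replaces 12 → [10, 11]
12 → extends → [10, 11, 12]
13 → extends → [10, 11, 12, 13]
14 → extends → [10, 11, 12, 13, 14]
16 → extends → [10, 11, 12, 13, 14, 16]
19 → extends → [10, 11, 12, 13, 14, 16, 19]
Seven tails, so the longest non-decreasing subsequence has length 7 (e.g. 11, 12, 12, 13, 14, 16, 19).

7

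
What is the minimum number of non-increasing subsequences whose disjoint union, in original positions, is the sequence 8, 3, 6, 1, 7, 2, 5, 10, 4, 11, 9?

5

Place each on the leftmost legal pile:
8 → new pile 1 (tops now [8])
3 → pile 1 (tops now [3])
6 → new pile 2 (tops now [3, 6])
1 → pile 1 (tops now [1, 6])
7 → new pile 3 (tops now [1, 6, 7])
2 → pile 2 (tops now [1, 2, 7])
5 → pile 3 (tops now [1, 2, 5])
10 → new pile 4 (tops now [1, 2, 5, 10])
4 → pile 3 (tops now [1, 2, 4, 10])
11 → new pile 5 (tops now [1, 2, 4, 10, 11])
9 → pile 4 (tops now [1, 2, 4, 9, 11])
Five piles.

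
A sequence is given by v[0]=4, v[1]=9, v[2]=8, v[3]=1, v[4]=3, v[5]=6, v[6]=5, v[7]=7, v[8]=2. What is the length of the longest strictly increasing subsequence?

4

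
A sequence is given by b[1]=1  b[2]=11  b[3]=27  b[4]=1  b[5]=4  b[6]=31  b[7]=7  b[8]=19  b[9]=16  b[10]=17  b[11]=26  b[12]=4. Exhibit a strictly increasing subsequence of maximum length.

1, 4, 7, 16, 17, 26

Patience tails give the LIS length; then backtrack through the dp parents:
1 → extends → [1]
11 → extends → [1, 11]
27 → extends → [1, 11, 27]
1 → already a tail → [1, 11, 27]
4 → replaces 11 → [1, 4, 27]
31 → extends → [1, 4, 27, 31]
7 → replaces 27 → [1, 4, 7, 31]
19 → replaces 31 → [1, 4, 7, 19]
16 → replaces 19 → [1, 4, 7, 16]
17 → extends → [1, 4, 7, 16, 17]
26 → extends → [1, 4, 7, 16, 17, 26]
4 → already a tail → [1, 4, 7, 16, 17, 26]
Length 6; one witness is 1, 4, 7, 16, 17, 26.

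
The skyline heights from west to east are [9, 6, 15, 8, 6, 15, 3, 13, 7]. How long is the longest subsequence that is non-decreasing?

3

Let dp[i] be the length of the longest such subsequence ending at index i:
i:      1  2  3  4  5  6  7  8  9
a[i]:   9  6 15  8  6 15  3 13  7
dp:     1  1  2  2  2  3  1  3  3
Maximum dp value is 3.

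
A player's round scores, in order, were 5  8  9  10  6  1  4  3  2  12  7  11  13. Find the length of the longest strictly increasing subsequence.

6

Let dp[i] be the length of the longest such subsequence ending at index i:
i:      1  2  3  4  5  6  7  8  9 10 11 12 13
a[i]:   5  8  9 10  6  1  4  3  2 12  7 11 13
dp:     1  2  3  4  2  1  2  2  2  5  3  5  6
Maximum dp value is 6.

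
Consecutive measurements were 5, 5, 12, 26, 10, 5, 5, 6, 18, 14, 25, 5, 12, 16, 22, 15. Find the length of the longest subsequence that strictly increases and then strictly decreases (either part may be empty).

inc[i] = longest strictly increasing subsequence ending at i; dec[i] = longest strictly decreasing subsequence starting at i:
i:      1  2  3  4  5  6  7  8  9 10 11 12 13 14 15 16
a[i]:   5  5 12 26 10  5  5  6 18 14 25  5 12 16 22 15
inc:    1  1  2  3  2  1  1  2  3  3  4  1  3  4  5  4
dec:    1  1  4  4  3  1  1  2  3  2  3  1  1  2  2  1
Best peak at i=4 (value 26): inc=3, dec=4, length 3+4−1 = 6.

6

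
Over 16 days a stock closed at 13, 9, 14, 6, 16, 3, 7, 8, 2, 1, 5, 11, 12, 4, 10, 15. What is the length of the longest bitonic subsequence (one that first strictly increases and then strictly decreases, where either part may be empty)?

6

inc[i] = longest strictly increasing subsequence ending at i; dec[i] = longest strictly decreasing subsequence starting at i:
i:      1  2  3  4  5  6  7  8  9 10 11 12 13 14 15 16
a[i]:  13  9 14  6 16  3  7  8  2  1  5 11 12  4 10 15
inc:    1  1  2  1  3  1  2  3  1  1  2  4  5  2  4  6
dec:    6  5  5  4  4  3  3  3  2  1  2  2  2  1  1  1
Best peak at i=1 (value 13): inc=1, dec=6, length 1+6−1 = 6.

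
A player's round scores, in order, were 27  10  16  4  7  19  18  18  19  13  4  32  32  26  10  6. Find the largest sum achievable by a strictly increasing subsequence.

Let S[i] be the best sum of a strictly increasing subsequence ending at i:
i:      1  2  3  4  5  6  7  8  9 10 11 12 13 14 15 16
a[i]:  27 10 16  4  7 19 18 18 19 13  4 32 32 26 10  6
S:     27 10 26  4 11 45 44 44 63 24  4 95 95 89 21 10
Maximum is 95 (e.g. 10 + 16 + 18 + 19 + 32).

95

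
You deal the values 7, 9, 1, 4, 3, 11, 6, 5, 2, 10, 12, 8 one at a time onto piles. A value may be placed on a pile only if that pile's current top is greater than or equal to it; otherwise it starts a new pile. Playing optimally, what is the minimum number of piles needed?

Place each on the leftmost legal pile:
7 → new pile 1 (tops now [7])
9 → new pile 2 (tops now [7, 9])
1 → pile 1 (tops now [1, 9])
4 → pile 2 (tops now [1, 4])
3 → pile 2 (tops now [1, 3])
11 → new pile 3 (tops now [1, 3, 11])
6 → pile 3 (tops now [1, 3, 6])
5 → pile 3 (tops now [1, 3, 5])
2 → pile 2 (tops now [1, 2, 5])
10 → new pile 4 (tops now [1, 2, 5, 10])
12 → new pile 5 (tops now [1, 2, 5, 10, 12])
8 → pile 4 (tops now [1, 2, 5, 8, 12])
Five piles.

5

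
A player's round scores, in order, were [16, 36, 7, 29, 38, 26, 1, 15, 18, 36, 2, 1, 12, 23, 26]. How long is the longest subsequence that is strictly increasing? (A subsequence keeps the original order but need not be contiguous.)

Let dp[i] be the length of the longest such subsequence ending at index i:
i:      1  2  3  4  5  6  7  8  9 10 11 12 13 14 15
a[i]:  16 36  7 29 38 26  1 15 18 36  2  1 12 23 26
dp:     1  2  1  2  3  2  1  2  3  4  2  1  3  4  5
Maximum dp value is 5.

5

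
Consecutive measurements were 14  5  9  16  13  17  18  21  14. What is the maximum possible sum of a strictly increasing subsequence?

86

Let S[i] be the best sum of a strictly increasing subsequence ending at i:
i:      1  2  3  4  5  6  7  8  9
a[i]:  14  5  9 16 13 17 18 21 14
S:     14  5 14 30 27 47 65 86 41
Maximum is 86 (e.g. 5 + 9 + 16 + 17 + 18 + 21).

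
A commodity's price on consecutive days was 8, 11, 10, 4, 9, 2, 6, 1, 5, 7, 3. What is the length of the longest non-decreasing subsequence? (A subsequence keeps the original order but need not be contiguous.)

Track the smallest tail for each achievable length (allowing ties):
8 → extends → [8]
11 → extends → [8, 11]
10 → replaces 11 → [8, 10]
4 → replaces 8 → [4, 10]
9 → replaces 10 → [4, 9]
2 → replaces 4 → [2, 9]
6 → replaces 9 → [2, 6]
1 → replaces 2 → [1, 6]
5 → replaces 6 → [1, 5]
7 → extends → [1, 5, 7]
3 → replaces 5 → [1, 3, 7]
Three tails, so the longest non-decreasing subsequence has length 3 (e.g. 4, 6, 7).

3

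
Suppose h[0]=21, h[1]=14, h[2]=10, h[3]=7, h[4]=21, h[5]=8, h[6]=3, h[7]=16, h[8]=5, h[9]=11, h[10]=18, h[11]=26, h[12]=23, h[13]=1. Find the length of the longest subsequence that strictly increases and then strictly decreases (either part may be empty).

7

inc[i] = longest strictly increasing subsequence ending at i; dec[i] = longest strictly decreasing subsequence starting at i:
i:      0  1  2  3  4  5  6  7  8  9 10 11 12 13
h[i]:  21 14 10  7 21  8  3 16  5 11 18 26 23  1
inc:    1  1  1  1  2  2  1  3  2  3  4  5  5  1
dec:    6  5  4  3  4  3  2  3  2  2  2  3  2  1
Best peak at i=11 (value 26): inc=5, dec=3, length 5+3−1 = 7.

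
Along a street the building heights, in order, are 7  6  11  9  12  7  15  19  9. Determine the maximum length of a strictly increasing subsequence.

Track the smallest tail for each achievable length (strict):
7 → extends → [7]
6 → replaces 7 → [6]
11 → extends → [6, 11]
9 → replaces 11 → [6, 9]
12 → extends → [6, 9, 12]
7 → replaces 9 → [6, 7, 12]
15 → extends → [6, 7, 12, 15]
19 → extends → [6, 7, 12, 15, 19]
9 → replaces 12 → [6, 7, 9, 15, 19]
Five tails, so the longest strictly increasing subsequence has length 5 (e.g. 7, 11, 12, 15, 19).

5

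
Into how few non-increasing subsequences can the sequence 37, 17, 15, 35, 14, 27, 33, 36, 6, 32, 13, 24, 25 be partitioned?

4

Place each on the leftmost legal pile:
37 → new pile 1 (tops now [37])
17 → pile 1 (tops now [17])
15 → pile 1 (tops now [15])
35 → new pile 2 (tops now [15, 35])
14 → pile 1 (tops now [14, 35])
27 → pile 2 (tops now [14, 27])
33 → new pile 3 (tops now [14, 27, 33])
36 → new pile 4 (tops now [14, 27, 33, 36])
6 → pile 1 (tops now [6, 27, 33, 36])
32 → pile 3 (tops now [6, 27, 32, 36])
13 → pile 2 (tops now [6, 13, 32, 36])
24 → pile 3 (tops now [6, 13, 24, 36])
25 → pile 4 (tops now [6, 13, 24, 25])
Four piles.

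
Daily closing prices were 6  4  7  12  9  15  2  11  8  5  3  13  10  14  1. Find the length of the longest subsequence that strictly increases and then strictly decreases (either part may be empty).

inc[i] = longest strictly increasing subsequence ending at i; dec[i] = longest strictly decreasing subsequence starting at i:
i:      1  2  3  4  5  6  7  8  9 10 11 12 13 14 15
a[i]:   6  4  7 12  9 15  2 11  8  5  3 13 10 14  1
inc:    1  1  2  3  3  4  1  4  3  2  2  5  4  6  1
dec:    4  3  4  6  5  6  2  5  4  3  2  3  2  2  1
Best peak at i=6 (value 15): inc=4, dec=6, length 4+6−1 = 9.

9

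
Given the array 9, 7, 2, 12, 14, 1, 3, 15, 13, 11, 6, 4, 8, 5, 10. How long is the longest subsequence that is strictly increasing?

Track the smallest tail for each achievable length (strict):
9 → extends → [9]
7 → replaces 9 → [7]
2 → replaces 7 → [2]
12 → extends → [2, 12]
14 → extends → [2, 12, 14]
1 → replaces 2 → [1, 12, 14]
3 → replaces 12 → [1, 3, 14]
15 → extends → [1, 3, 14, 15]
13 → replaces 14 → [1, 3, 13, 15]
11 → replaces 13 → [1, 3, 11, 15]
6 → replaces 11 → [1, 3, 6, 15]
4 → replaces 6 → [1, 3, 4, 15]
8 → replaces 15 → [1, 3, 4, 8]
5 → replaces 8 → [1, 3, 4, 5]
10 → extends → [1, 3, 4, 5, 10]
Five tails, so the longest strictly increasing subsequence has length 5 (e.g. 2, 3, 6, 8, 10).

5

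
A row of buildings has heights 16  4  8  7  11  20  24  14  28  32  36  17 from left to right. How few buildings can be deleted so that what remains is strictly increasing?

Fewest deletions = n − (longest strictly increasing subsequence).
Patience tails:
16 → extends → [16]
4 → replaces 16 → [4]
8 → extends → [4, 8]
7 → replaces 8 → [4, 7]
11 → extends → [4, 7, 11]
20 → extends → [4, 7, 11, 20]
24 → extends → [4, 7, 11, 20, 24]
14 → replaces 20 → [4, 7, 11, 14, 24]
28 → extends → [4, 7, 11, 14, 24, 28]
32 → extends → [4, 7, 11, 14, 24, 28, 32]
36 → extends → [4, 7, 11, 14, 24, 28, 32, 36]
17 → replaces 24 → [4, 7, 11, 14, 17, 28, 32, 36]
Longest strictly increasing subsequence has length 8, so deletions = 12 − 8 = 4.

4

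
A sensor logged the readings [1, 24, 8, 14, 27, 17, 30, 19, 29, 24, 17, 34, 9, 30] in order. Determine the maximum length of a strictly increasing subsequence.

7

Track the smallest tail for each achievable length (strict):
1 → extends → [1]
24 → extends → [1, 24]
8 → replaces 24 → [1, 8]
14 → extends → [1, 8, 14]
27 → extends → [1, 8, 14, 27]
17 → replaces 27 → [1, 8, 14, 17]
30 → extends → [1, 8, 14, 17, 30]
19 → replaces 30 → [1, 8, 14, 17, 19]
29 → extends → [1, 8, 14, 17, 19, 29]
24 → replaces 29 → [1, 8, 14, 17, 19, 24]
17 → already a tail → [1, 8, 14, 17, 19, 24]
34 → extends → [1, 8, 14, 17, 19, 24, 34]
9 → replaces 14 → [1, 8, 9, 17, 19, 24, 34]
30 → replaces 34 → [1, 8, 9, 17, 19, 24, 30]
Seven tails, so the longest strictly increasing subsequence has length 7 (e.g. 1, 8, 14, 17, 19, 29, 34).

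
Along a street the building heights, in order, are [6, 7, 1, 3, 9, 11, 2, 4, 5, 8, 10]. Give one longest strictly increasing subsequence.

Patience tails give the LIS length; then backtrack through the dp parents:
6 → extends → [6]
7 → extends → [6, 7]
1 → replaces 6 → [1, 7]
3 → replaces 7 → [1, 3]
9 → extends → [1, 3, 9]
11 → extends → [1, 3, 9, 11]
2 → replaces 3 → [1, 2, 9, 11]
4 → replaces 9 → [1, 2, 4, 11]
5 → replaces 11 → [1, 2, 4, 5]
8 → extends → [1, 2, 4, 5, 8]
10 → extends → [1, 2, 4, 5, 8, 10]
Length 6; one witness is 1, 3, 4, 5, 8, 10.

1, 3, 4, 5, 8, 10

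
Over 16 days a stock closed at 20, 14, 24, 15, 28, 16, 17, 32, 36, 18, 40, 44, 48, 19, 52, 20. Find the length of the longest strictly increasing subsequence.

10

Let dp[i] be the length of the longest such subsequence ending at index i:
i:      1  2  3  4  5  6  7  8  9 10 11 12 13 14 15 16
a[i]:  20 14 24 15 28 16 17 32 36 18 40 44 48 19 52 20
dp:     1  1  2  2  3  3  4  5  6  5  7  8  9  6 10  7
Maximum dp value is 10.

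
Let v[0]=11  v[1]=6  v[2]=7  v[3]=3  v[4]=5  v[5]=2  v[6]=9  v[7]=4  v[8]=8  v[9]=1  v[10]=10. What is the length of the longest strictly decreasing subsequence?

5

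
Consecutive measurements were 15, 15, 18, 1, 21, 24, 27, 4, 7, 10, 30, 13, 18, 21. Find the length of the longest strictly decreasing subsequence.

Negate each value so 'decreasing' becomes 'increasing', then run patience tails on the negated sequence:
-15 → extends → [-15]
-15 → already a tail → [-15]
-18 → replaces -15 → [-18]
-1 → extends → [-18, -1]
-21 → replaces -18 → [-21, -1]
-24 → replaces -21 → [-24, -1]
-27 → replaces -24 → [-27, -1]
-4 → replaces -1 → [-27, -4]
-7 → replaces -4 → [-27, -7]
-10 → replaces -7 → [-27, -10]
-30 → replaces -27 → [-30, -10]
-13 → replaces -10 → [-30, -13]
-18 → replaces -13 → [-30, -18]
-21 → replaces -18 → [-30, -21]
Two tails, so the longest strictly decreasing subsequence of the original has length 2.

2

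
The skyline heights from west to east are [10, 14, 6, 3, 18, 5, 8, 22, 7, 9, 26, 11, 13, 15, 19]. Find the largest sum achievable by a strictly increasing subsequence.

90

Let S[i] be the best sum of a strictly increasing subsequence ending at i:
i:      1  2  3  4  5  6  7  8  9 10 11 12 13 14 15
a[i]:  10 14  6  3 18  5  8 22  7  9 26 11 13 15 19
S:     10 24  6  3 42  8 16 64 15 25 90 36 49 64 83
Maximum is 90 (e.g. 10 + 14 + 18 + 22 + 26).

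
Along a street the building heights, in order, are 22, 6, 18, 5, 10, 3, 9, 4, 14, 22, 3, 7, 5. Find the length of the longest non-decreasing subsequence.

4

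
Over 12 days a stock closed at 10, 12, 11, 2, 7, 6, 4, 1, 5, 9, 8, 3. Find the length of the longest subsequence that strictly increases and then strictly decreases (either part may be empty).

inc[i] = longest strictly increasing subsequence ending at i; dec[i] = longest strictly decreasing subsequence starting at i:
i:      1  2  3  4  5  6  7  8  9 10 11 12
a[i]:  10 12 11  2  7  6  4  1  5  9  8  3
inc:    1  2  2  1  2  2  2  1  3  4  4  2
dec:    5  6  5  2  4  3  2  1  2  3  2  1
Best peak at i=2 (value 12): inc=2, dec=6, length 2+6−1 = 7.

7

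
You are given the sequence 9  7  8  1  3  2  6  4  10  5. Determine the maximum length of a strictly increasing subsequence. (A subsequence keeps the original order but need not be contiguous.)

4

Let dp[i] be the length of the longest such subsequence ending at index i:
i:      1  2  3  4  5  6  7  8  9 10
a[i]:   9  7  8  1  3  2  6  4 10  5
dp:     1  1  2  1  2  2  3  3  4  4
Maximum dp value is 4.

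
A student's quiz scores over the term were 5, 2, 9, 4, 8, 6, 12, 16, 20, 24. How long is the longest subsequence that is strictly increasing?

7

Let dp[i] be the length of the longest such subsequence ending at index i:
i:      1  2  3  4  5  6  7  8  9 10
a[i]:   5  2  9  4  8  6 12 16 20 24
dp:     1  1  2  2  3  3  4  5  6  7
Maximum dp value is 7.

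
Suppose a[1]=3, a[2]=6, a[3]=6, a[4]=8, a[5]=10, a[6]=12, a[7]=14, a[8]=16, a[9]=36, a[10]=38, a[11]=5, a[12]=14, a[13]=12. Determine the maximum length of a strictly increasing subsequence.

Let dp[i] be the length of the longest such subsequence ending at index i:
i:      1  2  3  4  5  6  7  8  9 10 11 12 13
a[i]:   3  6  6  8 10 12 14 16 36 38  5 14 12
dp:     1  2  2  3  4  5  6  7  8  9  2  6  5
Maximum dp value is 9.

9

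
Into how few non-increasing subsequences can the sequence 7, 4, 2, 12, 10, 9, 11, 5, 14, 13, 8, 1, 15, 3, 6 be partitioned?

Place each on the leftmost legal pile:
7 → new pile 1 (tops now [7])
4 → pile 1 (tops now [4])
2 → pile 1 (tops now [2])
12 → new pile 2 (tops now [2, 12])
10 → pile 2 (tops now [2, 10])
9 → pile 2 (tops now [2, 9])
11 → new pile 3 (tops now [2, 9, 11])
5 → pile 2 (tops now [2, 5, 11])
14 → new pile 4 (tops now [2, 5, 11, 14])
13 → pile 4 (tops now [2, 5, 11, 13])
8 → pile 3 (tops now [2, 5, 8, 13])
1 → pile 1 (tops now [1, 5, 8, 13])
15 → new pile 5 (tops now [1, 5, 8, 13, 15])
3 → pile 2 (tops now [1, 3, 8, 13, 15])
6 → pile 3 (tops now [1, 3, 6, 13, 15])
Five piles.

5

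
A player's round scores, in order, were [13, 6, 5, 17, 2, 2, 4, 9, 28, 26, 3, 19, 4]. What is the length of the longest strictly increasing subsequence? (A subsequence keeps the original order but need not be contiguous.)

4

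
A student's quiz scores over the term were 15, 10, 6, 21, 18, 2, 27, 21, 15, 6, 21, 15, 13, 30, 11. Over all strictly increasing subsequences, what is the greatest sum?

93

Let S[i] be the best sum of a strictly increasing subsequence ending at i:
i:      1  2  3  4  5  6  7  8  9 10 11 12 13 14 15
a[i]:  15 10  6 21 18  2 27 21 15  6 21 15 13 30 11
S:     15 10  6 36 33  2 63 54 25  8 54 25 23 93 21
Maximum is 93 (e.g. 15 + 21 + 27 + 30).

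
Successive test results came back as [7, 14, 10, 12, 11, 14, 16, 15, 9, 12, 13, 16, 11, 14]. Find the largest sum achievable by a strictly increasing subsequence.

74

Let S[i] be the best sum of a strictly increasing subsequence ending at i:
i:      1  2  3  4  5  6  7  8  9 10 11 12 13 14
a[i]:   7 14 10 12 11 14 16 15  9 12 13 16 11 14
S:      7 21 17 29 28 43 59 58 16 40 53 74 28 67
Maximum is 74 (e.g. 7 + 10 + 12 + 14 + 15 + 16).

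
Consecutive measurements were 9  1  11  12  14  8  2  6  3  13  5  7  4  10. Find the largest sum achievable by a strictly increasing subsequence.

Let S[i] be the best sum of a strictly increasing subsequence ending at i:
i:      1  2  3  4  5  6  7  8  9 10 11 12 13 14
a[i]:   9  1 11 12 14  8  2  6  3 13  5  7  4 10
S:      9  1 20 32 46  9  3  9  6 45 11 18 10 28
Maximum is 46 (e.g. 9 + 11 + 12 + 14).

46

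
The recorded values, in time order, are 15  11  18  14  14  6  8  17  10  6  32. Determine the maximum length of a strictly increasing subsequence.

4

Let dp[i] be the length of the longest such subsequence ending at index i:
i:      1  2  3  4  5  6  7  8  9 10 11
a[i]:  15 11 18 14 14  6  8 17 10  6 32
dp:     1  1  2  2  2  1  2  3  3  1  4
Maximum dp value is 4.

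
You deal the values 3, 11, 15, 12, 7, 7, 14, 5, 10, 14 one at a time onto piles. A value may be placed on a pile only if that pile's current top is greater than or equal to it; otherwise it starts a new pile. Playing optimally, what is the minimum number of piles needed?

4

Place each on the leftmost legal pile:
3 → new pile 1 (tops now [3])
11 → new pile 2 (tops now [3, 11])
15 → new pile 3 (tops now [3, 11, 15])
12 → pile 3 (tops now [3, 11, 12])
7 → pile 2 (tops now [3, 7, 12])
7 → pile 2 (tops now [3, 7, 12])
14 → new pile 4 (tops now [3, 7, 12, 14])
5 → pile 2 (tops now [3, 5, 12, 14])
10 → pile 3 (tops now [3, 5, 10, 14])
14 → pile 4 (tops now [3, 5, 10, 14])
Four piles.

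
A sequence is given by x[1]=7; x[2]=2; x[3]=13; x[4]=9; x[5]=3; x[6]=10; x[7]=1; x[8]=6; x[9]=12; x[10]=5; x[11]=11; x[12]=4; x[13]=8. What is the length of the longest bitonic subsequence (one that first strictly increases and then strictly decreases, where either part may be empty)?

inc[i] = longest strictly increasing subsequence ending at i; dec[i] = longest strictly decreasing subsequence starting at i:
i:      1  2  3  4  5  6  7  8  9 10 11 12 13
x[i]:   7  2 13  9  3 10  1  6 12  5 11  4  8
inc:    1  1  2  2  2  3  1  3  4  3  4  3  4
dec:    4  2  5  4  2  4  1  3  3  2  2  1  1
Best peak at i=3 (value 13): inc=2, dec=5, length 2+5−1 = 6.

6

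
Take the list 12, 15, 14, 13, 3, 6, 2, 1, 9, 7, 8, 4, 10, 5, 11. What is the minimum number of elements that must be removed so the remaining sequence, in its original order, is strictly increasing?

Fewest deletions = n − (longest strictly increasing subsequence).
i:      1  2  3  4  5  6  7  8  9 10 11 12 13 14 15
a[i]:  12 15 14 13  3  6  2  1  9  7  8  4 10  5 11
dp:     1  2  2  2  1  2  1  1  3  3  4  2  5  3  6
max dp = 6, so deletions = 15 − 6 = 9.

9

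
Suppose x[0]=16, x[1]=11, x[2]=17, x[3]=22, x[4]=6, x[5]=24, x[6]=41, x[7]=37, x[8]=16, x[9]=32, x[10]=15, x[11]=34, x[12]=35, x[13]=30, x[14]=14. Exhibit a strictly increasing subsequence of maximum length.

Patience tails give the LIS length; then backtrack through the dp parents:
16 → extends → [16]
11 → replaces 16 → [11]
17 → extends → [11, 17]
22 → extends → [11, 17, 22]
6 → replaces 11 → [6, 17, 22]
24 → extends → [6, 17, 22, 24]
41 → extends → [6, 17, 22, 24, 41]
37 → replaces 41 → [6, 17, 22, 24, 37]
16 → replaces 17 → [6, 16, 22, 24, 37]
32 → replaces 37 → [6, 16, 22, 24, 32]
15 → replaces 16 → [6, 15, 22, 24, 32]
34 → extends → [6, 15, 22, 24, 32, 34]
35 → extends → [6, 15, 22, 24, 32, 34, 35]
30 → replaces 32 → [6, 15, 22, 24, 30, 34, 35]
14 → replaces 15 → [6, 14, 22, 24, 30, 34, 35]
Length 7; one witness is 16, 17, 22, 24, 32, 34, 35.

16, 17, 22, 24, 32, 34, 35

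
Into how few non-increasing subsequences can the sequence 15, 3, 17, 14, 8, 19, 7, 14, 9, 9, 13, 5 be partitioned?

Place each on the leftmost legal pile:
15 → new pile 1 (tops now [15])
3 → pile 1 (tops now [3])
17 → new pile 2 (tops now [3, 17])
14 → pile 2 (tops now [3, 14])
8 → pile 2 (tops now [3, 8])
19 → new pile 3 (tops now [3, 8, 19])
7 → pile 2 (tops now [3, 7, 19])
14 → pile 3 (tops now [3, 7, 14])
9 → pile 3 (tops now [3, 7, 9])
9 → pile 3 (tops now [3, 7, 9])
13 → new pile 4 (tops now [3, 7, 9, 13])
5 → pile 2 (tops now [3, 5, 9, 13])
Four piles.

4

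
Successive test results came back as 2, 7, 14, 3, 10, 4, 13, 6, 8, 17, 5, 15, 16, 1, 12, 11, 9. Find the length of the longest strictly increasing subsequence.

7

Track the smallest tail for each achievable length (strict):
2 → extends → [2]
7 → extends → [2, 7]
14 → extends → [2, 7, 14]
3 → replaces 7 → [2, 3, 14]
10 → replaces 14 → [2, 3, 10]
4 → replaces 10 → [2, 3, 4]
13 → extends → [2, 3, 4, 13]
6 → replaces 13 → [2, 3, 4, 6]
8 → extends → [2, 3, 4, 6, 8]
17 → extends → [2, 3, 4, 6, 8, 17]
5 → replaces 6 → [2, 3, 4, 5, 8, 17]
15 → replaces 17 → [2, 3, 4, 5, 8, 15]
16 → extends → [2, 3, 4, 5, 8, 15, 16]
1 → replaces 2 → [1, 3, 4, 5, 8, 15, 16]
12 → replaces 15 → [1, 3, 4, 5, 8, 12, 16]
11 → replaces 12 → [1, 3, 4, 5, 8, 11, 16]
9 → replaces 11 → [1, 3, 4, 5, 8, 9, 16]
Seven tails, so the longest strictly increasing subsequence has length 7 (e.g. 2, 3, 4, 6, 8, 15, 16).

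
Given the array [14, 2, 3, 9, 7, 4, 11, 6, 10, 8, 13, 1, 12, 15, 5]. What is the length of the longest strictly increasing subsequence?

7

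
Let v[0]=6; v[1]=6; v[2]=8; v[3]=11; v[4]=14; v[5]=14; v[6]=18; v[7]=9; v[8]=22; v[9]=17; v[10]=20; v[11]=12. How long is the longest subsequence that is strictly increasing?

Track the smallest tail for each achievable length (strict):
6 → extends → [6]
6 → already a tail → [6]
8 → extends → [6, 8]
11 → extends → [6, 8, 11]
14 → extends → [6, 8, 11, 14]
14 → already a tail → [6, 8, 11, 14]
18 → extends → [6, 8, 11, 14, 18]
9 → replaces 11 → [6, 8, 9, 14, 18]
22 → extends → [6, 8, 9, 14, 18, 22]
17 → replaces 18 → [6, 8, 9, 14, 17, 22]
20 → replaces 22 → [6, 8, 9, 14, 17, 20]
12 → replaces 14 → [6, 8, 9, 12, 17, 20]
Six tails, so the longest strictly increasing subsequence has length 6 (e.g. 6, 8, 11, 14, 18, 22).

6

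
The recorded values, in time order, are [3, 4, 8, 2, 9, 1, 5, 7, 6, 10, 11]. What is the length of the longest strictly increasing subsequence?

6

Track the smallest tail for each achievable length (strict):
3 → extends → [3]
4 → extends → [3, 4]
8 → extends → [3, 4, 8]
2 → replaces 3 → [2, 4, 8]
9 → extends → [2, 4, 8, 9]
1 → replaces 2 → [1, 4, 8, 9]
5 → replaces 8 → [1, 4, 5, 9]
7 → replaces 9 → [1, 4, 5, 7]
6 → replaces 7 → [1, 4, 5, 6]
10 → extends → [1, 4, 5, 6, 10]
11 → extends → [1, 4, 5, 6, 10, 11]
Six tails, so the longest strictly increasing subsequence has length 6 (e.g. 3, 4, 8, 9, 10, 11).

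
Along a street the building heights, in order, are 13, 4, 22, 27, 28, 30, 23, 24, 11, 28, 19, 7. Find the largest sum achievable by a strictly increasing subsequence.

120

Let S[i] be the best sum of a strictly increasing subsequence ending at i:
i:       1   2   3   4   5   6   7   8   9  10  11  12
a[i]:   13   4  22  27  28  30  23  24  11  28  19   7
S:      13   4  35  62  90 120  58  82  15 110  34  11
Maximum is 120 (e.g. 13 + 22 + 27 + 28 + 30).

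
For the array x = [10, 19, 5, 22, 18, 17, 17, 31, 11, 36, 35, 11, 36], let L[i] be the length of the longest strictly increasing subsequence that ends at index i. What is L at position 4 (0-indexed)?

2

dp[i] = 1 + max{dp[j] : j<i, x[j]<x[i]} (or 1 if no such j):
i:      0  1  2  3  4  5  6  7  8  9 10 11 12
x[i]:  10 19  5 22 18 17 17 31 11 36 35 11 36
dp:     1  2  1  3  2  2  2  4  2  5  5  2  6
At index 4 the value is 2.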